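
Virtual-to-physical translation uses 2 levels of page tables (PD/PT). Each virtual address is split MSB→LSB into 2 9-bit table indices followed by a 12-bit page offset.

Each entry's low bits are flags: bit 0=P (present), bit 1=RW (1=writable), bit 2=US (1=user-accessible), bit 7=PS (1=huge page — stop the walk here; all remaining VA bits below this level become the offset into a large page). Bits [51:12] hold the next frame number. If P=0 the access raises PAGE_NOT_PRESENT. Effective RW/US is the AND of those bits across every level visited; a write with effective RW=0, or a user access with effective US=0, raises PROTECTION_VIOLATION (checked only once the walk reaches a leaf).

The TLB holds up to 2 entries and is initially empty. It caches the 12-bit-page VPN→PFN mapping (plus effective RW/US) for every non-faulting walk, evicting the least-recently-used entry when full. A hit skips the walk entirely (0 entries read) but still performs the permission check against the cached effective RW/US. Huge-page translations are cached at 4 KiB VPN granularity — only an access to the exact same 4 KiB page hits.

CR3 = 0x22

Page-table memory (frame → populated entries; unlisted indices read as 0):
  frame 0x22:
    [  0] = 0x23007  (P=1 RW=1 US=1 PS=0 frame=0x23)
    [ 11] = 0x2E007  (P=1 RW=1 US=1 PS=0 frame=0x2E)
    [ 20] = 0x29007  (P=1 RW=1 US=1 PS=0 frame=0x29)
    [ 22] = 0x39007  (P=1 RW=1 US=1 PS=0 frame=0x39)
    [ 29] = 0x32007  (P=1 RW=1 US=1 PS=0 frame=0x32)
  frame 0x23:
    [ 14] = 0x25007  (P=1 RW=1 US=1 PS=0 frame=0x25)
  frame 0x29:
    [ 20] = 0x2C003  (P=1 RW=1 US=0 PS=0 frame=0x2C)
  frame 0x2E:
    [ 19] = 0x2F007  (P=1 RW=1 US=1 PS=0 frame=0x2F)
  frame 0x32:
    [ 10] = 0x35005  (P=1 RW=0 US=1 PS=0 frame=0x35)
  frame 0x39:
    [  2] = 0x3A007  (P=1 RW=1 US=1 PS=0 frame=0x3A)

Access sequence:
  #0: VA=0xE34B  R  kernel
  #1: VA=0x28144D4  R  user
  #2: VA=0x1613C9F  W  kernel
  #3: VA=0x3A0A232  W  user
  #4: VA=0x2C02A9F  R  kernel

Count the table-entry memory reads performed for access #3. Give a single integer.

Trace:
#0 VA=0xE34B (r,kernel):
  [0] read 0x22 idx=0: raw=0x23007 flags P=1 W=1 U=1 S=0
  [1] read 0x23 idx=14: raw=0x25007 flags P=1 W=1 U=1 S=0
  ✓ 0x2534B  — 2 lookups
#1 VA=0x28144D4 (r,user):
  [0] read 0x22 idx=20: raw=0x29007 flags P=1 W=1 U=1 S=0
  [1] read 0x29 idx=20: raw=0x2C003 flags P=1 W=1 U=0 S=0
  ✗ PROTECTION_VIOLATION  [2 reads]
#2 VA=0x1613C9F (w,kernel):
  [0] read 0x22 idx=11: raw=0x2E007 flags P=1 W=1 U=1 S=0
  [1] read 0x2E idx=19: raw=0x2F007 flags P=1 W=1 U=1 S=0
  ✓ 0x2FC9F  — 2 lookups
#3 VA=0x3A0A232 (w,user):
  [0] read 0x22 idx=29: raw=0x32007 flags P=1 W=1 U=1 S=0
  [1] read 0x32 idx=10: raw=0x35005 flags P=1 W=0 U=1 S=0
  ✗ PROTECTION_VIOLATION  [2 reads]
#4 VA=0x2C02A9F (r,kernel):
  [0] read 0x22 idx=22: raw=0x39007 flags P=1 W=1 U=1 S=0
  [1] read 0x39 idx=2: raw=0x3A007 flags P=1 W=1 U=1 S=0
  ✓ 0x3AA9F  — 2 lookups

Entries read for #3: 2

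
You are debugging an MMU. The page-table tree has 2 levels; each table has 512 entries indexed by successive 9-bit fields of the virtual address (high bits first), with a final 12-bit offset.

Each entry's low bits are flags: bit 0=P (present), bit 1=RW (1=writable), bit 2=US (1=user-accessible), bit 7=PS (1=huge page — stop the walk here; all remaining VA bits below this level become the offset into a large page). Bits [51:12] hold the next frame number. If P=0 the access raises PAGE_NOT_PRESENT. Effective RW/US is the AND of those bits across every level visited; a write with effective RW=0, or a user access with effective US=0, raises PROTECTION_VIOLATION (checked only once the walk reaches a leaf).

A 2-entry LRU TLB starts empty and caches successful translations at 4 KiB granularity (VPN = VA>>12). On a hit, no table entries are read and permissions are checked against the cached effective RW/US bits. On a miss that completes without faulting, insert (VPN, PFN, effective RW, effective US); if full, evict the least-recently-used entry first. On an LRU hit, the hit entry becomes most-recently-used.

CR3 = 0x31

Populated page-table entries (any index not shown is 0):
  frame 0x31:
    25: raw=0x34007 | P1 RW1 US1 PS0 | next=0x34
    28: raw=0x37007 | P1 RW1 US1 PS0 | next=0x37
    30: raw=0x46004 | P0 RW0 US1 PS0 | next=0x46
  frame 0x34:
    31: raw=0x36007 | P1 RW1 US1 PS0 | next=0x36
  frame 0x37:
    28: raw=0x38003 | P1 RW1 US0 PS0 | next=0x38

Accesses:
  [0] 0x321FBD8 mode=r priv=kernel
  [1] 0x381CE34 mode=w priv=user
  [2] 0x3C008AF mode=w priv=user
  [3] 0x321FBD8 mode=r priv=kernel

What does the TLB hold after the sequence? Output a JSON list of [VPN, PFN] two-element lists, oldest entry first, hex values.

Per-access translation:
#0 VA=0x321FBD8 (r,kernel):
  lvl0: tbl 0x31, slot 25 ⇒ 0x34007 (P1/RW1/US1/PS0)
  lvl1: tbl 0x34, slot 31 ⇒ 0x36007 (P1/RW1/US1/PS0)
  ✓ 0x36BD8  — 2 lookups
#1 VA=0x381CE34 (w,user):
  lvl0: tbl 0x31, slot 28 ⇒ 0x37007 (P1/RW1/US1/PS0)
  lvl1: tbl 0x37, slot 28 ⇒ 0x38003 (P1/RW1/US0/PS0)
  ⇒ fault: PROTECTION_VIOLATION  — 2 lookups
#2 VA=0x3C008AF (w,user):
  lvl0: tbl 0x31, slot 30 ⇒ 0x46004 (P0/RW0/US1/PS0)
  ⇒ fault: PAGE_NOT_PRESENT  — 1 lookups
#3 VA=0x321FBD8 (r,kernel):
  TLB hit vpn=0x321F → PA=0x36BD8

TLB: [["0x321F", "0x36"]]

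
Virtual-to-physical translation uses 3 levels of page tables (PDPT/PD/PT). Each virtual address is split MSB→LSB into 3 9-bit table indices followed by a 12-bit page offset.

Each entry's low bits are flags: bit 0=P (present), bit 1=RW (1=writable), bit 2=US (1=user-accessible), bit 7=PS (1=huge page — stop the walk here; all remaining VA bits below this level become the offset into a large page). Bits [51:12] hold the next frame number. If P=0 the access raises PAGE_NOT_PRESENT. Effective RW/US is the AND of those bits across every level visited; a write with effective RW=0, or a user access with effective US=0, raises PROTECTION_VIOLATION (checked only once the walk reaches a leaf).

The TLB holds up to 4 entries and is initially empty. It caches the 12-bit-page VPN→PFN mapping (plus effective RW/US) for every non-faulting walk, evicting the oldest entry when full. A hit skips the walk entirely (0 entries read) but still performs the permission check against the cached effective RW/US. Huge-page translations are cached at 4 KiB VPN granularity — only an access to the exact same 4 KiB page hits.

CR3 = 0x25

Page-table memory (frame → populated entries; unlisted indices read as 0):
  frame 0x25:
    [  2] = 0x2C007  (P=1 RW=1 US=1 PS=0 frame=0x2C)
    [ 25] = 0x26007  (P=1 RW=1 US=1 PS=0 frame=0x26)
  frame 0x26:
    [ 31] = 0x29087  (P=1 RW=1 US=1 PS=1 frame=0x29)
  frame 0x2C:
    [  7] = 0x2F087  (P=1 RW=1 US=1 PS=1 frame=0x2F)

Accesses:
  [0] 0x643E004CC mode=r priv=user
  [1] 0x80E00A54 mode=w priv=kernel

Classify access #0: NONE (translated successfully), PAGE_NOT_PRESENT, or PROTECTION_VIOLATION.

Trace:
#0 VA=0x643E004CC (r,user):
  L0 @0x25[25] → 0x26007  P=1,RW=1,US=1,PS=0
  L1 @0x26[31] → 0x29087  P=1,RW=1,US=1,PS=1
  ⇒ phys 0x294CC (huge @L1)  [2 reads]
#1 VA=0x80E00A54 (w,kernel):
  L0 @0x25[2] → 0x2C007  P=1,RW=1,US=1,PS=0
  L1 @0x2C[7] → 0x2F087  P=1,RW=1,US=1,PS=1
  ⇒ phys 0x2FA54 (huge @L1)  [2 reads]

Access #0 fault: NONE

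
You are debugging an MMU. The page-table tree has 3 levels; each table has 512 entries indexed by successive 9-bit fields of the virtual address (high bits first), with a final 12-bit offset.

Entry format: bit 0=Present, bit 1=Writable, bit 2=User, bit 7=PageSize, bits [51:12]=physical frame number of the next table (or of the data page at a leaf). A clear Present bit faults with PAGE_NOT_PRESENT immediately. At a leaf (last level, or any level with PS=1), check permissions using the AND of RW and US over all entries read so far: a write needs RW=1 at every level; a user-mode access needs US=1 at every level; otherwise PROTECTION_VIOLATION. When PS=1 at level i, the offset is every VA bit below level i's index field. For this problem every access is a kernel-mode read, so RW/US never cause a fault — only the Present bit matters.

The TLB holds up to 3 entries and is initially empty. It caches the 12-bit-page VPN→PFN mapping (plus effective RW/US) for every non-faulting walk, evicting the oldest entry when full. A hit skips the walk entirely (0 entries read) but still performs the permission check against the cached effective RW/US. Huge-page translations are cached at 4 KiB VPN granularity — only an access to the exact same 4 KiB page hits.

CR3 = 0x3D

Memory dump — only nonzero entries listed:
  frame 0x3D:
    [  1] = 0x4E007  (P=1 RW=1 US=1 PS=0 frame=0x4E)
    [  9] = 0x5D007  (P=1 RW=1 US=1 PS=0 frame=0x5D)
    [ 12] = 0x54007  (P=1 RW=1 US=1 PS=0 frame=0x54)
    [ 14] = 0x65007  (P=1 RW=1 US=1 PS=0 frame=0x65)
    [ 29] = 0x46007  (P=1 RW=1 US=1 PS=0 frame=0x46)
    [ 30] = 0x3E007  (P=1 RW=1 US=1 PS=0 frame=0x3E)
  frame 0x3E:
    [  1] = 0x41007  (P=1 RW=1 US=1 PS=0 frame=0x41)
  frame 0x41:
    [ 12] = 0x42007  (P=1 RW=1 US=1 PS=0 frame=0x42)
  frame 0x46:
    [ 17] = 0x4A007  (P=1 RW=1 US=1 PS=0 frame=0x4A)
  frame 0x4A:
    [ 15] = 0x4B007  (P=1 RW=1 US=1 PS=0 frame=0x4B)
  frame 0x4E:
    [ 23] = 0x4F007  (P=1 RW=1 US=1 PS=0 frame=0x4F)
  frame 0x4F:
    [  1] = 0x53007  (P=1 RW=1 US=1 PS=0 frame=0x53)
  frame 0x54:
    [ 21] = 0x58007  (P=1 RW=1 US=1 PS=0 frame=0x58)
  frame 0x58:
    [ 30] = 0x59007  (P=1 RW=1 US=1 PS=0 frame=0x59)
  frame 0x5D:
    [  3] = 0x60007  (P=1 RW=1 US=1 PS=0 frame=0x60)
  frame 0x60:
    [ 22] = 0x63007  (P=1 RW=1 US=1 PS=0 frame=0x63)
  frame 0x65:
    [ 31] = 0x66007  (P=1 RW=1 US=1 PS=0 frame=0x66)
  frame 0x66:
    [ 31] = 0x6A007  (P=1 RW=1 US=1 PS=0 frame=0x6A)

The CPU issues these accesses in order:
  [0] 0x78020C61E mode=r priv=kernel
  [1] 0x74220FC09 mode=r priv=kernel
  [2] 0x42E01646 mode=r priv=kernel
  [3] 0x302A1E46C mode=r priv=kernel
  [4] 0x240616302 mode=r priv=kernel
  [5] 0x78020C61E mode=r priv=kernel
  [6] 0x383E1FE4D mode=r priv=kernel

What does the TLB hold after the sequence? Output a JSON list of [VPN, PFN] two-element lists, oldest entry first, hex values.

Walk each access:
#0 VA=0x78020C61E (r,kernel):
  lvl0: tbl 0x3D, slot 30 ⇒ 0x3E007 (P1/RW1/US1/PS0)
  lvl1: tbl 0x3E, slot 1 ⇒ 0x41007 (P1/RW1/US1/PS0)
  lvl2: tbl 0x41, slot 12 ⇒ 0x42007 (P1/RW1/US1/PS0)
  → PA=0x4261E  (3 entries read)
#1 VA=0x74220FC09 (r,kernel):
  lvl0: tbl 0x3D, slot 29 ⇒ 0x46007 (P1/RW1/US1/PS0)
  lvl1: tbl 0x46, slot 17 ⇒ 0x4A007 (P1/RW1/US1/PS0)
  lvl2: tbl 0x4A, slot 15 ⇒ 0x4B007 (P1/RW1/US1/PS0)
  → PA=0x4BC09  (3 entries read)
#2 VA=0x42E01646 (r,kernel):
  lvl0: tbl 0x3D, slot 1 ⇒ 0x4E007 (P1/RW1/US1/PS0)
  lvl1: tbl 0x4E, slot 23 ⇒ 0x4F007 (P1/RW1/US1/PS0)
  lvl2: tbl 0x4F, slot 1 ⇒ 0x53007 (P1/RW1/US1/PS0)
  → PA=0x53646  (3 entries read)
#3 VA=0x302A1E46C (r,kernel):
  lvl0: tbl 0x3D, slot 12 ⇒ 0x54007 (P1/RW1/US1/PS0)
  lvl1: tbl 0x54, slot 21 ⇒ 0x58007 (P1/RW1/US1/PS0)
  lvl2: tbl 0x58, slot 30 ⇒ 0x59007 (P1/RW1/US1/PS0)
  → PA=0x5946C  (3 entries read)
#4 VA=0x240616302 (r,kernel):
  lvl0: tbl 0x3D, slot 9 ⇒ 0x5D007 (P1/RW1/US1/PS0)
  lvl1: tbl 0x5D, slot 3 ⇒ 0x60007 (P1/RW1/US1/PS0)
  lvl2: tbl 0x60, slot 22 ⇒ 0x63007 (P1/RW1/US1/PS0)
  → PA=0x63302  (3 entries read)
#5 VA=0x78020C61E (r,kernel):
  lvl0: tbl 0x3D, slot 30 ⇒ 0x3E007 (P1/RW1/US1/PS0)
  lvl1: tbl 0x3E, slot 1 ⇒ 0x41007 (P1/RW1/US1/PS0)
  lvl2: tbl 0x41, slot 12 ⇒ 0x42007 (P1/RW1/US1/PS0)
  → PA=0x4261E  (3 entries read)
#6 VA=0x383E1FE4D (r,kernel):
  lvl0: tbl 0x3D, slot 14 ⇒ 0x65007 (P1/RW1/US1/PS0)
  lvl1: tbl 0x65, slot 31 ⇒ 0x66007 (P1/RW1/US1/PS0)
  lvl2: tbl 0x66, slot 31 ⇒ 0x6A007 (P1/RW1/US1/PS0)
  → PA=0x6AE4D  (3 entries read)

TLB: [["0x240616", "0x63"], ["0x78020C", "0x42"], ["0x383E1F", "0x6A"]]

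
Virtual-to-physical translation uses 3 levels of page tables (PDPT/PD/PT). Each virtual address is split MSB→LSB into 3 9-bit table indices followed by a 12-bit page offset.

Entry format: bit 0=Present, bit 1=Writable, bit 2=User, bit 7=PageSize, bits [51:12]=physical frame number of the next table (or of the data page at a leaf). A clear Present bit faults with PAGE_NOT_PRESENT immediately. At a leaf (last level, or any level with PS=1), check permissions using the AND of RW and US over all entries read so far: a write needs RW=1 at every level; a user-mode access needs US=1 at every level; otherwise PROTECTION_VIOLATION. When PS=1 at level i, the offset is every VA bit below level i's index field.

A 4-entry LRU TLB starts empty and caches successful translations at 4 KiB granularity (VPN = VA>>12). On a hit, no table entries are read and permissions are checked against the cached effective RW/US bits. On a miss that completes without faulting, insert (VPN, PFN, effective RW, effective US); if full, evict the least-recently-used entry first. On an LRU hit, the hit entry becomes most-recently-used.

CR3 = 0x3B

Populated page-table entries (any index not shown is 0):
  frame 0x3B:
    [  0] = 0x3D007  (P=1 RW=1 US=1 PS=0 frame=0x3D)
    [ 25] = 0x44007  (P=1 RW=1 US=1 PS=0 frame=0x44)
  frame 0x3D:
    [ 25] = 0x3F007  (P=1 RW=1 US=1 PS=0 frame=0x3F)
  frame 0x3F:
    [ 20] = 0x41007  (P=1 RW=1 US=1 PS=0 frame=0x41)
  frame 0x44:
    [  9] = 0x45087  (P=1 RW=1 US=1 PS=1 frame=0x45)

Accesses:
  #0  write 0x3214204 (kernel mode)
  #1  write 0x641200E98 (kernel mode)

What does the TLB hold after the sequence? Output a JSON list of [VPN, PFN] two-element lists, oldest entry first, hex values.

Walk each access:
#0 VA=0x3214204 (w,kernel):
  L0 @0x3B[0] → 0x3D007  P=1,RW=1,US=1,PS=0
  L1 @0x3D[25] → 0x3F007  P=1,RW=1,US=1,PS=0
  L2 @0x3F[20] → 0x41007  P=1,RW=1,US=1,PS=0
  ⇒ phys 0x41204  [3 reads]
#1 VA=0x641200E98 (w,kernel):
  L0 @0x3B[25] → 0x44007  P=1,RW=1,US=1,PS=0
  L1 @0x44[9] → 0x45087  P=1,RW=1,US=1,PS=1
  ⇒ phys 0x45E98 (huge @L1)  [2 reads]

TLB: [["0x3214", "0x41"], ["0x641200", "0x45"]]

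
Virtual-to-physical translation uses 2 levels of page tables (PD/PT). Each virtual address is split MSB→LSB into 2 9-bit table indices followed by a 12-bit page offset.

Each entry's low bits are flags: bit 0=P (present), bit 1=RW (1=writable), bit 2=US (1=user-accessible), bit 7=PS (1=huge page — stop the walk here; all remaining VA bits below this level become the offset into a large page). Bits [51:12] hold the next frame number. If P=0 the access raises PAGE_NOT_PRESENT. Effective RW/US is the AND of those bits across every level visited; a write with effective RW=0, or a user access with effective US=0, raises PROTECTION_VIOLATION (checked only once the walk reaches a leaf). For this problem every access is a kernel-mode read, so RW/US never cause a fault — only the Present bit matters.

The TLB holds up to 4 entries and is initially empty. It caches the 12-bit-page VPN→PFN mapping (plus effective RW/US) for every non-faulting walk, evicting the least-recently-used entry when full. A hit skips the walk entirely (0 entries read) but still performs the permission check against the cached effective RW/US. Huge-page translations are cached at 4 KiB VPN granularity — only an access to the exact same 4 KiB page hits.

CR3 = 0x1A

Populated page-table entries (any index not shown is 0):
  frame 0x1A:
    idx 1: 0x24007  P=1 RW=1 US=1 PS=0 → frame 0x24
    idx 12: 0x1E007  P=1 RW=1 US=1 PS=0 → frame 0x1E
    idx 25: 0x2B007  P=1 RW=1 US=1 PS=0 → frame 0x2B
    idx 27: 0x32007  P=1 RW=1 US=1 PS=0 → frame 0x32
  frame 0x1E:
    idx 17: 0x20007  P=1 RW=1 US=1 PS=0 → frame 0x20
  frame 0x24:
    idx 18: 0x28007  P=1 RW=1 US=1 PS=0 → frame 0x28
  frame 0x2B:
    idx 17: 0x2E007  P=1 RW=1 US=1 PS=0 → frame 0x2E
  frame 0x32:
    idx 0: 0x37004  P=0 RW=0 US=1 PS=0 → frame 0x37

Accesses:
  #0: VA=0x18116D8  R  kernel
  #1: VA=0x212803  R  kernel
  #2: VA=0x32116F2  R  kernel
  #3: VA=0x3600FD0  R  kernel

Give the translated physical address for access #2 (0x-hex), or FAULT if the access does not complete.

Trace:
#0 VA=0x18116D8 (r,kernel):
  [0] read 0x1A idx=12: raw=0x1E007 flags P=1 W=1 U=1 S=0
  [1] read 0x1E idx=17: raw=0x20007 flags P=1 W=1 U=1 S=0
  ⇒ phys 0x206D8  [2 reads]
#1 VA=0x212803 (r,kernel):
  [0] read 0x1A idx=1: raw=0x24007 flags P=1 W=1 U=1 S=0
  [1] read 0x24 idx=18: raw=0x28007 flags P=1 W=1 U=1 S=0
  ⇒ phys 0x28803  [2 reads]
#2 VA=0x32116F2 (r,kernel):
  [0] read 0x1A idx=25: raw=0x2B007 flags P=1 W=1 U=1 S=0
  [1] read 0x2B idx=17: raw=0x2E007 flags P=1 W=1 U=1 S=0
  ⇒ phys 0x2E6F2  [2 reads]
#3 VA=0x3600FD0 (r,kernel):
  [0] read 0x1A idx=27: raw=0x32007 flags P=1 W=1 U=1 S=0
  [1] read 0x32 idx=0: raw=0x37004 flags P=0 W=0 U=1 S=0
  → PAGE_NOT_PRESENT  (2 entries read)

Access #2 PA: 0x2E6F2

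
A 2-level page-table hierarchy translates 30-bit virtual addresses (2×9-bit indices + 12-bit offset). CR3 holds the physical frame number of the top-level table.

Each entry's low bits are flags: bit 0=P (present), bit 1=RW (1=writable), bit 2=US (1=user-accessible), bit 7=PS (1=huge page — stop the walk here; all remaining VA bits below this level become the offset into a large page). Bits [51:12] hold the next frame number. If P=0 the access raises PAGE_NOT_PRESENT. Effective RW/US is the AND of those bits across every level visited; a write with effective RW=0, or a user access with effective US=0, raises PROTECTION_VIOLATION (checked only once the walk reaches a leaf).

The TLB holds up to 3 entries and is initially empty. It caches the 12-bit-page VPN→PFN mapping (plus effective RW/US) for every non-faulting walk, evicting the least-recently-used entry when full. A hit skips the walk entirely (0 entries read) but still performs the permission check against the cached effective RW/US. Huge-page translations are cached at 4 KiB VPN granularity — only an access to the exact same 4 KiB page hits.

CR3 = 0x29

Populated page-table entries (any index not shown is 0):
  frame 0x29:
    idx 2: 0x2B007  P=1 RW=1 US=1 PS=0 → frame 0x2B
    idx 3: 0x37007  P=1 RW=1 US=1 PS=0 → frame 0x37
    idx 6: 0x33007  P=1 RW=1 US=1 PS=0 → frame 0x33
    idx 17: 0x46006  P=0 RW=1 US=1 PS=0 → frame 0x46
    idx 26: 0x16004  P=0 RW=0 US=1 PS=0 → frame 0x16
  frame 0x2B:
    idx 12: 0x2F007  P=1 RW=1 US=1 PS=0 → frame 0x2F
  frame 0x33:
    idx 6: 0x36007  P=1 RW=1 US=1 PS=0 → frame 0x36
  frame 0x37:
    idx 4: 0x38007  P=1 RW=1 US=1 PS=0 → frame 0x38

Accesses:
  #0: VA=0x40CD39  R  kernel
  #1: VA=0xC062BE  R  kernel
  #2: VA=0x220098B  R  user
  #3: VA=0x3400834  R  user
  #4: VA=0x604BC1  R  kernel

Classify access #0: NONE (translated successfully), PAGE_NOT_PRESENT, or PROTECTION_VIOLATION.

Trace:
#0 VA=0x40CD39 (r,kernel):
  lvl0: tbl 0x29, slot 2 ⇒ 0x2B007 (P1/RW1/US1/PS0)
  lvl1: tbl 0x2B, slot 12 ⇒ 0x2F007 (P1/RW1/US1/PS0)
  ⇒ phys 0x2FD39  [2 reads]
#1 VA=0xC062BE (r,kernel):
  lvl0: tbl 0x29, slot 6 ⇒ 0x33007 (P1/RW1/US1/PS0)
  lvl1: tbl 0x33, slot 6 ⇒ 0x36007 (P1/RW1/US1/PS0)
  ⇒ phys 0x362BE  [2 reads]
#2 VA=0x220098B (r,user):
  lvl0: tbl 0x29, slot 17 ⇒ 0x46006 (P0/RW1/US1/PS0)
  ✗ PAGE_NOT_PRESENT  [1 reads]
#3 VA=0x3400834 (r,user):
  lvl0: tbl 0x29, slot 26 ⇒ 0x16004 (P0/RW0/US1/PS0)
  ✗ PAGE_NOT_PRESENT  [1 reads]
#4 VA=0x604BC1 (r,kernel):
  lvl0: tbl 0x29, slot 3 ⇒ 0x37007 (P1/RW1/US1/PS0)
  lvl1: tbl 0x37, slot 4 ⇒ 0x38007 (P1/RW1/US1/PS0)
  ⇒ phys 0x38BC1  [2 reads]

Access #0 fault: NONE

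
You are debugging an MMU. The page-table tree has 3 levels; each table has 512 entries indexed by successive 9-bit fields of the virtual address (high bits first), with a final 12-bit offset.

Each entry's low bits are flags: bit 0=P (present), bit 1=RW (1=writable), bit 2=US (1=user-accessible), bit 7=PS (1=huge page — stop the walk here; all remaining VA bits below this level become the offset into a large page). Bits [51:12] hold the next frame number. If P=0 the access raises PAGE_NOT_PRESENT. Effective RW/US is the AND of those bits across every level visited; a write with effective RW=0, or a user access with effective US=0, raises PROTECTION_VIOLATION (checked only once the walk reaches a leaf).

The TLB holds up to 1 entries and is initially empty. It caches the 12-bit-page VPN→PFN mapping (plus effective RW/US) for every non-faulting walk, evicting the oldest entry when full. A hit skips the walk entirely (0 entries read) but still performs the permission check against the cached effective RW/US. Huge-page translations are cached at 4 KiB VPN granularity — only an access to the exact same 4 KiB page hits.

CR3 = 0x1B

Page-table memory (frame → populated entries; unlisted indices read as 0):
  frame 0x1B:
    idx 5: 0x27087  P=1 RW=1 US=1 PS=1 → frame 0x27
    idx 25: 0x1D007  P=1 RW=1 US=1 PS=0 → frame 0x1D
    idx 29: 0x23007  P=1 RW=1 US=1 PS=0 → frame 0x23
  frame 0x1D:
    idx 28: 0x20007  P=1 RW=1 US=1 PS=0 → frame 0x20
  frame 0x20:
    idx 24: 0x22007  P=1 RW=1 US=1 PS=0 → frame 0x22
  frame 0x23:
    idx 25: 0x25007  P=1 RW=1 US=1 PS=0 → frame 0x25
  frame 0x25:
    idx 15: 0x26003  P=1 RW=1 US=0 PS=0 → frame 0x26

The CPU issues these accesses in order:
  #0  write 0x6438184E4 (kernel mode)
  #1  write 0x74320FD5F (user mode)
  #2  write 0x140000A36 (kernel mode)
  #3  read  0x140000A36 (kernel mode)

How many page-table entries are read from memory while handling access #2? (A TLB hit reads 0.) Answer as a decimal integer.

Per-access translation:
#0 VA=0x6438184E4 (w,kernel):
  lvl0: tbl 0x1B, slot 25 ⇒ 0x1D007 (P1/RW1/US1/PS0)
  lvl1: tbl 0x1D, slot 28 ⇒ 0x20007 (P1/RW1/US1/PS0)
  lvl2: tbl 0x20, slot 24 ⇒ 0x22007 (P1/RW1/US1/PS0)
  → PA=0x224E4  (3 entries read)
#1 VA=0x74320FD5F (w,user):
  lvl0: tbl 0x1B, slot 29 ⇒ 0x23007 (P1/RW1/US1/PS0)
  lvl1: tbl 0x23, slot 25 ⇒ 0x25007 (P1/RW1/US1/PS0)
  lvl2: tbl 0x25, slot 15 ⇒ 0x26003 (P1/RW1/US0/PS0)
  ✗ PROTECTION_VIOLATION  [3 reads]
#2 VA=0x140000A36 (w,kernel):
  lvl0: tbl 0x1B, slot 5 ⇒ 0x27087 (P1/RW1/US1/PS1)
  → PA=0x27A36 (huge @L0)  (1 entries read)
#3 VA=0x140000A36 (r,kernel):
  TLB hit vpn=0x140000 → PA=0x27A36

Entries read for #2: 1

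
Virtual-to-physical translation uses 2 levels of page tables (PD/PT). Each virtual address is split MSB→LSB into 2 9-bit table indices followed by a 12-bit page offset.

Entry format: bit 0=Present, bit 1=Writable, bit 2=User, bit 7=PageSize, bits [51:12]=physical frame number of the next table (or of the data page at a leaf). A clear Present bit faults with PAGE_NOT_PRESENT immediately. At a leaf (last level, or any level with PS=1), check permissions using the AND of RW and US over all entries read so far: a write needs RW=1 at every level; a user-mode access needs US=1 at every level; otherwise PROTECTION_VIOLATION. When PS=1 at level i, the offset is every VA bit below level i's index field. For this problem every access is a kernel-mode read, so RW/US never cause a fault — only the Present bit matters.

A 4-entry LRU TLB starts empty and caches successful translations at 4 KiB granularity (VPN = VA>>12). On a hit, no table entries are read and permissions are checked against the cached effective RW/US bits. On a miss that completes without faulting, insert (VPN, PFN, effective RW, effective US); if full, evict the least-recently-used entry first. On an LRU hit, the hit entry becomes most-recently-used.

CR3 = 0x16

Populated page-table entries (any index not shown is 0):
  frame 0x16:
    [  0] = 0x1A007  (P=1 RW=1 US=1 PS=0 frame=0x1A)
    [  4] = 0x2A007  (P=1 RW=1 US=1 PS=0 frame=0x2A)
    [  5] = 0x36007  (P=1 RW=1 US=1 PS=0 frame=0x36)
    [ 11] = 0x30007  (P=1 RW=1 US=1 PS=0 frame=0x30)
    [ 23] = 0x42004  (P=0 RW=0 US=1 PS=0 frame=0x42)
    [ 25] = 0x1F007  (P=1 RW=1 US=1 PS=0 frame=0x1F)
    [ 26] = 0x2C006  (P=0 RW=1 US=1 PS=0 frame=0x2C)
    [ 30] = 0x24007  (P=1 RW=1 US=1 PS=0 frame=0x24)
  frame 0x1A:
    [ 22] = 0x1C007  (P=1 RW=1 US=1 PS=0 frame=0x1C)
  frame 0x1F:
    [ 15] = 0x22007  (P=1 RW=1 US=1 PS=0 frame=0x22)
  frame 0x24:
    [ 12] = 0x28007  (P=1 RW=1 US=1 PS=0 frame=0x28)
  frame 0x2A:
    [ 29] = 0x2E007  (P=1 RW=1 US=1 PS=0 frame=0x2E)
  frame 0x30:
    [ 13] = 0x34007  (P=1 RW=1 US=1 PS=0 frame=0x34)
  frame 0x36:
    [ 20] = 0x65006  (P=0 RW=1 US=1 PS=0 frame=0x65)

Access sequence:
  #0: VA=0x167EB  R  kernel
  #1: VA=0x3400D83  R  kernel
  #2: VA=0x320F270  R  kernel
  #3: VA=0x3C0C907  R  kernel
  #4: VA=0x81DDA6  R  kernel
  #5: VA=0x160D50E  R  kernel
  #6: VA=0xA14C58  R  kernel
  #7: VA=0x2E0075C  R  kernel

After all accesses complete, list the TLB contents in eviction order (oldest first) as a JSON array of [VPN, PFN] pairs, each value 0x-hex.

Trace:
#0 VA=0x167EB (r,kernel):
  L0: frame=0x16 idx=0 entry=0x1A007 [P=1 RW=1 US=1 PS=0]
  L1: frame=0x1A idx=22 entry=0x1C007 [P=1 RW=1 US=1 PS=0]
  ✓ 0x1C7EB  — 2 lookups
#1 VA=0x3400D83 (r,kernel):
  L0: frame=0x16 idx=26 entry=0x2C006 [P=0 RW=1 US=1 PS=0]
  ✗ PAGE_NOT_PRESENT  [1 reads]
#2 VA=0x320F270 (r,kernel):
  L0: frame=0x16 idx=25 entry=0x1F007 [P=1 RW=1 US=1 PS=0]
  L1: frame=0x1F idx=15 entry=0x22007 [P=1 RW=1 US=1 PS=0]
  ✓ 0x22270  — 2 lookups
#3 VA=0x3C0C907 (r,kernel):
  L0: frame=0x16 idx=30 entry=0x24007 [P=1 RW=1 US=1 PS=0]
  L1: frame=0x24 idx=12 entry=0x28007 [P=1 RW=1 US=1 PS=0]
  ✓ 0x28907  — 2 lookups
#4 VA=0x81DDA6 (r,kernel):
  L0: frame=0x16 idx=4 entry=0x2A007 [P=1 RW=1 US=1 PS=0]
  L1: frame=0x2A idx=29 entry=0x2E007 [P=1 RW=1 US=1 PS=0]
  ✓ 0x2EDA6  — 2 lookups
#5 VA=0x160D50E (r,kernel):
  L0: frame=0x16 idx=11 entry=0x30007 [P=1 RW=1 US=1 PS=0]
  L1: frame=0x30 idx=13 entry=0x34007 [P=1 RW=1 US=1 PS=0]
  ✓ 0x3450E  — 2 lookups
#6 VA=0xA14C58 (r,kernel):
  L0: frame=0x16 idx=5 entry=0x36007 [P=1 RW=1 US=1 PS=0]
  L1: frame=0x36 idx=20 entry=0x65006 [P=0 RW=1 US=1 PS=0]
  ✗ PAGE_NOT_PRESENT  [2 reads]
#7 VA=0x2E0075C (r,kernel):
  L0: frame=0x16 idx=23 entry=0x42004 [P=0 RW=0 US=1 PS=0]
  ✗ PAGE_NOT_PRESENT  [1 reads]

TLB: [["0x320F", "0x22"], ["0x3C0C", "0x28"], ["0x81D", "0x2E"], ["0x160D", "0x34"]]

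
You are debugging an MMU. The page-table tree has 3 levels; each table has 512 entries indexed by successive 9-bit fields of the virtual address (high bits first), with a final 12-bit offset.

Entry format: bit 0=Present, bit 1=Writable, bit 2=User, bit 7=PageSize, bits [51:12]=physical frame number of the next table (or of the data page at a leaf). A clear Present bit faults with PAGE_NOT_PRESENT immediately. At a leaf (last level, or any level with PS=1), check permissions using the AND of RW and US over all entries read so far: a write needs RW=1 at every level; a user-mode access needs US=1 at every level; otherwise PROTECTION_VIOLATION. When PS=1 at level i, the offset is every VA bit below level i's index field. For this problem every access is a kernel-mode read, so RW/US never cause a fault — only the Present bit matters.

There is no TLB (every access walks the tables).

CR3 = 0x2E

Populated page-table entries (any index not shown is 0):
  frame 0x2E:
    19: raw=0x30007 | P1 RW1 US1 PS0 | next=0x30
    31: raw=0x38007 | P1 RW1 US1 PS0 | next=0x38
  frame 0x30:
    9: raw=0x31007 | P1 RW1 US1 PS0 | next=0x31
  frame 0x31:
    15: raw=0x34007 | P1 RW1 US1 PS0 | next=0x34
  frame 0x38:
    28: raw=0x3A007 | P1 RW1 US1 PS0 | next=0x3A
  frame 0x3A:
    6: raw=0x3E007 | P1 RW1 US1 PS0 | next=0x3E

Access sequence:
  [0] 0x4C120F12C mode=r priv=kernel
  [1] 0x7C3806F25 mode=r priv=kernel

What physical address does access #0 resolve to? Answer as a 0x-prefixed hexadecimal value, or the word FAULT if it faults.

Walk each access:
#0 VA=0x4C120F12C (r,kernel):
  [0] read 0x2E idx=19: raw=0x30007 flags P=1 W=1 U=1 S=0
  [1] read 0x30 idx=9: raw=0x31007 flags P=1 W=1 U=1 S=0
  [2] read 0x31 idx=15: raw=0x34007 flags P=1 W=1 U=1 S=0
  → PA=0x3412C  (3 entries read)
#1 VA=0x7C3806F25 (r,kernel):
  [0] read 0x2E idx=31: raw=0x38007 flags P=1 W=1 U=1 S=0
  [1] read 0x38 idx=28: raw=0x3A007 flags P=1 W=1 U=1 S=0
  [2] read 0x3A idx=6: raw=0x3E007 flags P=1 W=1 U=1 S=0
  → PA=0x3EF25  (3 entries read)

Access #0 PA: 0x3412C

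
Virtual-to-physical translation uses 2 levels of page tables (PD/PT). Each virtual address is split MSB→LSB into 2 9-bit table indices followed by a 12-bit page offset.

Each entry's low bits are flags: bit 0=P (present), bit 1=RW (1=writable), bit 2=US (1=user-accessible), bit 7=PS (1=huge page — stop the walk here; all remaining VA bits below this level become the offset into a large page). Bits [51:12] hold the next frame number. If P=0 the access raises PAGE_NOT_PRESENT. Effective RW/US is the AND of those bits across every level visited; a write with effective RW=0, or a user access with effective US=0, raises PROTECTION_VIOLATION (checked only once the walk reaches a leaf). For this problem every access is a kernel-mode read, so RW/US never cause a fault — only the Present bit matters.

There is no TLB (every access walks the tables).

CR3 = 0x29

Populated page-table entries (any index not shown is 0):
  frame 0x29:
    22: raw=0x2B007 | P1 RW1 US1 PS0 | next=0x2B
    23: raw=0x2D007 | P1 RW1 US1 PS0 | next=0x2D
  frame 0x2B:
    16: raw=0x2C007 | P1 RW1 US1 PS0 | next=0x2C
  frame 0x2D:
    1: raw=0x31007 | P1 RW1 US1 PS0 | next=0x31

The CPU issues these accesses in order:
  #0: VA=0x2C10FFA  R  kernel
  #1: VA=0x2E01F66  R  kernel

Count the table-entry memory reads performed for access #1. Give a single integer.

Walk each access:
#0 VA=0x2C10FFA (r,kernel):
  L0 @0x29[22] → 0x2B007  P=1,RW=1,US=1,PS=0
  L1 @0x2B[16] → 0x2C007  P=1,RW=1,US=1,PS=0
  ✓ 0x2CFFA  — 2 lookups
#1 VA=0x2E01F66 (r,kernel):
  L0 @0x29[23] → 0x2D007  P=1,RW=1,US=1,PS=0
  L1 @0x2D[1] → 0x31007  P=1,RW=1,US=1,PS=0
  ✓ 0x31F66  — 2 lookups

Entries read for #1: 2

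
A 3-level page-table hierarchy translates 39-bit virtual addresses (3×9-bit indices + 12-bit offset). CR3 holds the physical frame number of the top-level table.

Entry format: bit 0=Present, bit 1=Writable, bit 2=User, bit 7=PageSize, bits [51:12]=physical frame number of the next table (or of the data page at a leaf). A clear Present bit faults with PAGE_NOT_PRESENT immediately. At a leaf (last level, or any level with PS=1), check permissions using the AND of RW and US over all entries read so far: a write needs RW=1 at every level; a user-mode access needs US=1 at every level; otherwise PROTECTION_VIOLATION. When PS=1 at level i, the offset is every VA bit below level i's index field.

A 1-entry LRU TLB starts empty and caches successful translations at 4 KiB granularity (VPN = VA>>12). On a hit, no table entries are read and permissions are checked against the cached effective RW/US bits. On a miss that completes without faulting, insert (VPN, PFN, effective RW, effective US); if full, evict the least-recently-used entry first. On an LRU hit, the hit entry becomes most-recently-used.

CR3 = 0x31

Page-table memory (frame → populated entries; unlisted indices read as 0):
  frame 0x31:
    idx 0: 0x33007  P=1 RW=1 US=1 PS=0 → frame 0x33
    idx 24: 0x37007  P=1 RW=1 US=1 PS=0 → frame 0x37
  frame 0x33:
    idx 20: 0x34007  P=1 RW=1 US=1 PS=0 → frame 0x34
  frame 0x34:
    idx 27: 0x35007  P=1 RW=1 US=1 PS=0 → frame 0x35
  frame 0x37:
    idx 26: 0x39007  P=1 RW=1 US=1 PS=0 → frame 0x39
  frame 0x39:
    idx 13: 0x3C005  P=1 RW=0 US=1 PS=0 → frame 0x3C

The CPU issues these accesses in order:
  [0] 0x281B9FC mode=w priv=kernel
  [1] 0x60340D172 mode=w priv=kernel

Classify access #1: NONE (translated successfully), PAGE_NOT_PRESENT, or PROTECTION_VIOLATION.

Per-access translation:
#0 VA=0x281B9FC (w,kernel):
  [0] read 0x31 idx=0: raw=0x33007 flags P=1 W=1 U=1 S=0
  [1] read 0x33 idx=20: raw=0x34007 flags P=1 W=1 U=1 S=0
  [2] read 0x34 idx=27: raw=0x35007 flags P=1 W=1 U=1 S=0
  ✓ 0x359FC  — 3 lookups
#1 VA=0x60340D172 (w,kernel):
  [0] read 0x31 idx=24: raw=0x37007 flags P=1 W=1 U=1 S=0
  [1] read 0x37 idx=26: raw=0x39007 flags P=1 W=1 U=1 S=0
  [2] read 0x39 idx=13: raw=0x3C005 flags P=1 W=0 U=1 S=0
  ✗ PROTECTION_VIOLATION  [3 reads]

Access #1 fault: PROTECTION_VIOLATION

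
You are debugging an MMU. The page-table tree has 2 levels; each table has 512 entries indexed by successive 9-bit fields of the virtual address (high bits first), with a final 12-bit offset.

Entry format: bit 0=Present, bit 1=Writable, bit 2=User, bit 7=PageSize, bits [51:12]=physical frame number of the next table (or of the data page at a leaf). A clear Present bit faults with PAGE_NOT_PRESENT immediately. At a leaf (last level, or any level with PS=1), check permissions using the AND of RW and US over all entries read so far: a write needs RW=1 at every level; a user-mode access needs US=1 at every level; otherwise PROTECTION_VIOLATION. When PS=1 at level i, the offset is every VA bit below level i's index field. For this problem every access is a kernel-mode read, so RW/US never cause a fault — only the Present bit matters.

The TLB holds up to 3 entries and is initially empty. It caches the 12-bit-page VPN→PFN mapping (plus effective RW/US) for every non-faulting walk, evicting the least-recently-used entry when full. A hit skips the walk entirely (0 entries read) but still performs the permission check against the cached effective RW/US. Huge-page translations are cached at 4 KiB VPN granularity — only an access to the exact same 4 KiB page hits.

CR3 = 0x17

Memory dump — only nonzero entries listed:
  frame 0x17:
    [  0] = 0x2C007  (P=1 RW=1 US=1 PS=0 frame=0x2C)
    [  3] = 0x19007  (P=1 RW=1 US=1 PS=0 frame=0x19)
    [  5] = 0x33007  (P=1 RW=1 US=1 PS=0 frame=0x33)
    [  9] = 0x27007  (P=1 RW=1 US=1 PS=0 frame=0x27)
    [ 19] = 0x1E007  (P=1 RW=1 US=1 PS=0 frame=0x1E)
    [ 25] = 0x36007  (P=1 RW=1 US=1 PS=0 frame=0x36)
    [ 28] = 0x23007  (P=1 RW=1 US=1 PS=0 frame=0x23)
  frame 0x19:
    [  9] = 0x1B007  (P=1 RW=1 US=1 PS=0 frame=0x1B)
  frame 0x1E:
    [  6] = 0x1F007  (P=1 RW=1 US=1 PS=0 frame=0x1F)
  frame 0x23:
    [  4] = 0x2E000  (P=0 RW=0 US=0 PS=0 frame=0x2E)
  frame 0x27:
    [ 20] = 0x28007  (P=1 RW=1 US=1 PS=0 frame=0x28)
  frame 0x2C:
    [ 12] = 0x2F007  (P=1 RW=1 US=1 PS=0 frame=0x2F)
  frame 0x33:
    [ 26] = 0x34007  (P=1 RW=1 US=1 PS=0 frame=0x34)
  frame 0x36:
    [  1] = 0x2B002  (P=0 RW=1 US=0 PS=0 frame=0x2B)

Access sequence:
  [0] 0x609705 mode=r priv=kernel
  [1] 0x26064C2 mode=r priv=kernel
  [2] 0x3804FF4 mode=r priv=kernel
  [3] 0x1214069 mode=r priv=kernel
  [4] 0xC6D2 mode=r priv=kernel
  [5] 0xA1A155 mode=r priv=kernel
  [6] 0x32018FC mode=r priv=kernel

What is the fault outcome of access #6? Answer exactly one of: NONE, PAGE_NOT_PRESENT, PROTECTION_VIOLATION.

Trace:
#0 VA=0x609705 (r,kernel):
  L0 @0x17[3] → 0x19007  P=1,RW=1,US=1,PS=0
  L1 @0x19[9] → 0x1B007  P=1,RW=1,US=1,PS=0
  → PA=0x1B705  (2 entries read)
#1 VA=0x26064C2 (r,kernel):
  L0 @0x17[19] → 0x1E007  P=1,RW=1,US=1,PS=0
  L1 @0x1E[6] → 0x1F007  P=1,RW=1,US=1,PS=0
  → PA=0x1F4C2  (2 entries read)
#2 VA=0x3804FF4 (r,kernel):
  L0 @0x17[28] → 0x23007  P=1,RW=1,US=1,PS=0
  L1 @0x23[4] → 0x2E000  P=0,RW=0,US=0,PS=0
  ✗ PAGE_NOT_PRESENT  [2 reads]
#3 VA=0x1214069 (r,kernel):
  L0 @0x17[9] → 0x27007  P=1,RW=1,US=1,PS=0
  L1 @0x27[20] → 0x28007  P=1,RW=1,US=1,PS=0
  → PA=0x28069  (2 entries read)
#4 VA=0xC6D2 (r,kernel):
  L0 @0x17[0] → 0x2C007  P=1,RW=1,US=1,PS=0
  L1 @0x2C[12] → 0x2F007  P=1,RW=1,US=1,PS=0
  → PA=0x2F6D2  (2 entries read)
#5 VA=0xA1A155 (r,kernel):
  L0 @0x17[5] → 0x33007  P=1,RW=1,US=1,PS=0
  L1 @0x33[26] → 0x34007  P=1,RW=1,US=1,PS=0
  → PA=0x34155  (2 entries read)
#6 VA=0x32018FC (r,kernel):
  L0 @0x17[25] → 0x36007  P=1,RW=1,US=1,PS=0
  L1 @0x36[1] → 0x2B002  P=0,RW=1,US=0,PS=0
  ✗ PAGE_NOT_PRESENT  [2 reads]

Access #6 fault: PAGE_NOT_PRESENT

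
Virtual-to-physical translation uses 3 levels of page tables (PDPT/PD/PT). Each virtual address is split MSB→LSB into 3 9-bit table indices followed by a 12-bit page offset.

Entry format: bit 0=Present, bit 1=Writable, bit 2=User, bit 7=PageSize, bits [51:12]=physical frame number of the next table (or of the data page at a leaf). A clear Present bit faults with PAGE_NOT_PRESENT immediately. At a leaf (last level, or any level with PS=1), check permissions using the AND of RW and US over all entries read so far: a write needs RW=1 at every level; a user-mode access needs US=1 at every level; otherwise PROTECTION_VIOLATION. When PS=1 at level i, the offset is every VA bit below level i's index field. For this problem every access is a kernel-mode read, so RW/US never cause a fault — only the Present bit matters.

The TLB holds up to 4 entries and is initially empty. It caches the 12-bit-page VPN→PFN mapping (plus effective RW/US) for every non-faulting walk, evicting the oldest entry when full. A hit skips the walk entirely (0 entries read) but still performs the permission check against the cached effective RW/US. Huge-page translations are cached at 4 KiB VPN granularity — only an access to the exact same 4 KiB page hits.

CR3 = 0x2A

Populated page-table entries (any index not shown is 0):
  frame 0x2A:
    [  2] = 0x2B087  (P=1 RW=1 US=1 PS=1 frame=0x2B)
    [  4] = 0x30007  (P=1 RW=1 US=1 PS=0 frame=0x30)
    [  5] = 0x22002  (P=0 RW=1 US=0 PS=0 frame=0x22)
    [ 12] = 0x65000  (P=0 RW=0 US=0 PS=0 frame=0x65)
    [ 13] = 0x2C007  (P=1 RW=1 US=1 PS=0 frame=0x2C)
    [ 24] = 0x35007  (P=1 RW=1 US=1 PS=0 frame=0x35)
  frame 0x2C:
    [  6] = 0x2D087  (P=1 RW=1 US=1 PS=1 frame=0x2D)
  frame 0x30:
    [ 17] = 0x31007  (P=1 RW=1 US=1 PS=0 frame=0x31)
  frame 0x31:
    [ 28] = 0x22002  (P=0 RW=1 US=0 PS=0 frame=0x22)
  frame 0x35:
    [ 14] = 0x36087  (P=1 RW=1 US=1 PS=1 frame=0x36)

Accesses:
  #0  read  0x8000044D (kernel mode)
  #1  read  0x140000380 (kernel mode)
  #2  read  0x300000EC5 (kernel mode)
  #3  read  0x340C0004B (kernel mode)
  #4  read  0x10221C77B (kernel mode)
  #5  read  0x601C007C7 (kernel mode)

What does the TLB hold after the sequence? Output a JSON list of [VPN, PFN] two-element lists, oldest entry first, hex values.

Walk each access:
#0 VA=0x8000044D (r,kernel):
  [0] read 0x2A idx=2: raw=0x2B087 flags P=1 W=1 U=1 S=1
  ⇒ phys 0x2B44D (huge @L0)  [1 reads]
#1 VA=0x140000380 (r,kernel):
  [0] read 0x2A idx=5: raw=0x22002 flags P=0 W=1 U=0 S=0
  ✗ PAGE_NOT_PRESENT  [1 reads]
#2 VA=0x300000EC5 (r,kernel):
  [0] read 0x2A idx=12: raw=0x65000 flags P=0 W=0 U=0 S=0
  ✗ PAGE_NOT_PRESENT  [1 reads]
#3 VA=0x340C0004B (r,kernel):
  [0] read 0x2A idx=13: raw=0x2C007 flags P=1 W=1 U=1 S=0
  [1] read 0x2C idx=6: raw=0x2D087 flags P=1 W=1 U=1 S=1
  ⇒ phys 0x2D04B (huge @L1)  [2 reads]
#4 VA=0x10221C77B (r,kernel):
  [0] read 0x2A idx=4: raw=0x30007 flags P=1 W=1 U=1 S=0
  [1] read 0x30 idx=17: raw=0x31007 flags P=1 W=1 U=1 S=0
  [2] read 0x31 idx=28: raw=0x22002 flags P=0 W=1 U=0 S=0
  ✗ PAGE_NOT_PRESENT  [3 reads]
#5 VA=0x601C007C7 (r,kernel):
  [0] read 0x2A idx=24: raw=0x35007 flags P=1 W=1 U=1 S=0
  [1] read 0x35 idx=14: raw=0x36087 flags P=1 W=1 U=1 S=1
  ⇒ phys 0x367C7 (huge @L1)  [2 reads]

TLB: [["0x80000", "0x2B"], ["0x340C00", "0x2D"], ["0x601C00", "0x36"]]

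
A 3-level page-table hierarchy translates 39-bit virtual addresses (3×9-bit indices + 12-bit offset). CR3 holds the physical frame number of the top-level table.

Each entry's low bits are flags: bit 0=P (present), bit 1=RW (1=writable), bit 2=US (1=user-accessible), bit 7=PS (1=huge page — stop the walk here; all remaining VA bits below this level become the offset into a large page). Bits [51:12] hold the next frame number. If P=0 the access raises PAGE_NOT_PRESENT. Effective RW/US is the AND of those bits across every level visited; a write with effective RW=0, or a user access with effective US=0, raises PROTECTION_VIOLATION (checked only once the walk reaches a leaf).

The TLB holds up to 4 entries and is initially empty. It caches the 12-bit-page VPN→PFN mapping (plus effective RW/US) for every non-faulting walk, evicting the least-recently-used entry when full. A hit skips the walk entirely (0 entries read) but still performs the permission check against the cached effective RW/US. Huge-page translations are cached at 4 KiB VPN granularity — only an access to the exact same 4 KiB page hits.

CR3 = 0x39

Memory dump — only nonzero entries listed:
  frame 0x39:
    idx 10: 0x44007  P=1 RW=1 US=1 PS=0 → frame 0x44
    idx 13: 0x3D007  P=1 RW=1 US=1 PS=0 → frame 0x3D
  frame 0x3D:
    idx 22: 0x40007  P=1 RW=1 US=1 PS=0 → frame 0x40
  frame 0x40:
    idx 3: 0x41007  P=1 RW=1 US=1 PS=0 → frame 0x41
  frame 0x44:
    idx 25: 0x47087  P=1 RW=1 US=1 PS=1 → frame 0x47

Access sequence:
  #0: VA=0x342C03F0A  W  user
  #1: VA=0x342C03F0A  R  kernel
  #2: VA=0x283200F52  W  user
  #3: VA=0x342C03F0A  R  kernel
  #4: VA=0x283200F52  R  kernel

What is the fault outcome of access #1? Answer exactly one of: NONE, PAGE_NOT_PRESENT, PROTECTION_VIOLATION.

Trace:
#0 VA=0x342C03F0A (w,user):
  L0 @0x39[13] → 0x3D007  P=1,RW=1,US=1,PS=0
  L1 @0x3D[22] → 0x40007  P=1,RW=1,US=1,PS=0
  L2 @0x40[3] → 0x41007  P=1,RW=1,US=1,PS=0
  ✓ 0x41F0A  — 3 lookups
#1 VA=0x342C03F0A (r,kernel):
  TLB hit vpn=0x342C03 → PA=0x41F0A
#2 VA=0x283200F52 (w,user):
  L0 @0x39[10] → 0x44007  P=1,RW=1,US=1,PS=0
  L1 @0x44[25] → 0x47087  P=1,RW=1,US=1,PS=1
  ✓ 0x47F52 (huge @L1)  — 2 lookups
#3 VA=0x342C03F0A (r,kernel):
  TLB hit vpn=0x342C03 → PA=0x41F0A
#4 VA=0x283200F52 (r,kernel):
  TLB hit vpn=0x283200 → PA=0x47F52

Access #1 fault: NONE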